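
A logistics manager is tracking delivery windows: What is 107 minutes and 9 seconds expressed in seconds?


Minutes: 107
Extra seconds: 9
Seconds per minute: 60
Minutes to seconds: 107 x 60 = 6420
Total: 6420 + 9 = 6429

6429


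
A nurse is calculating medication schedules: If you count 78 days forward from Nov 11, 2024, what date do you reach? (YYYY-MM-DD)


Start: 2024-11-11
Adding 78 days
Days remaining in November: 19
After November: 59 days still to add
December 2024: 31 days, 28 remaining
January 2025 has 31 days, need 28
Result: 2025-01-28

2025-01-28


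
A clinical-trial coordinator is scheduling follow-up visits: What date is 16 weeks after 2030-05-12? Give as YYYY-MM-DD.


Start: 2030-05-12
Weeks to add: 16
Convert to days: 16 x 7 = 112 days
Add 112 days to 2030-05-12
Result: 2030-09-01

2030-09-01


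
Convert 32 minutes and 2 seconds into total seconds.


Minutes: 32
Seconds: 2
Convert minutes to seconds: 32 x 60 = 1920
Add remaining seconds: 1920 + 2 = 1922

1922


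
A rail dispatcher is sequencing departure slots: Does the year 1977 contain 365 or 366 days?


Year: 1977
Check leap year rules:
Divisible by 4? No
1977 is not a leap year
Days: 365

365


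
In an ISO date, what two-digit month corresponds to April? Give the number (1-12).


Calendar month order:
3. March
4. April <--
5. May
April is month number 4

4


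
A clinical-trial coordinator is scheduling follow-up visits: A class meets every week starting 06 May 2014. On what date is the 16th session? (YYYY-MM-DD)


First occurrence: 2014-05-06 (occurrence 1)
Each occurrence is 7 days after the previous.
Occurrence 16 is 15 weeks after the first.
15 weeks = 105 days
2014-05-06 + 105 days = 2014-08-19

2014-08-19


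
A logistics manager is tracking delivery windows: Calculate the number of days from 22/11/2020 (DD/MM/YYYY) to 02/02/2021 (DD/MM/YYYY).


Start date: 2020-11-22
End date: 2021-02-02
Nov 2020: +9 days
Dec 2020: +31 days
Jan 2021: +31 days
Feb 2021: +1 days
Total: 72 days

72


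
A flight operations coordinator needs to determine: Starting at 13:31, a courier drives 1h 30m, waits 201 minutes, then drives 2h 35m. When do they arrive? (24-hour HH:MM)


Depart: 13:31
Leg 1: +90 min -> 15:01
Layover: +201 min -> 18:22
Leg 2: +155 min -> 20:57
Total travel: 446 minutes = 7h 26m
Arrival: 20:57

20:57


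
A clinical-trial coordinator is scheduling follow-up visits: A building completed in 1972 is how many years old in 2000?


Birth year: 1972
Current year: 2000
Age = current year - birth year
Age = 2000 - 1972 = 28

28


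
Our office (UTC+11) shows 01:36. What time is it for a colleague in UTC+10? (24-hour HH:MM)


Local time: 01:36 at UTC+11 (offset 11h)
Target zone: UTC+10 (offset 10h)
Difference: 10 - (11) = -1 hours
Calculation: 1 + (-1) = 0
Result: 00:36

00:36


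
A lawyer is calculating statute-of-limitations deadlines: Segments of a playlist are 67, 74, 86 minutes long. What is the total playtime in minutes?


Durations: 67, 74, 86
Running sum: 67
+ 74 = 141
+ 86 = 227
Total duration: 227 minutes
That is 3 hours and 47 minutes

227


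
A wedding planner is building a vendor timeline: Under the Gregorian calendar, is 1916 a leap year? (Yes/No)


Year: 1916
Divisible by 4? 1916 / 4 = 479.0 -> Yes
Divisible by 100? 1916 / 100 = 19.16 -> No
Divisible by 4 but not 100, so it IS a leap year

Yes


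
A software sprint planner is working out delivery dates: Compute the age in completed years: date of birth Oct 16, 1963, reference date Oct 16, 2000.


Birth: 1963-10-16
Reference: 2000-10-16
Year difference: 2000 - 1963 = 37
Has birthday (10-16) occurred by 10-16? Yes
Age in full years: 37

37


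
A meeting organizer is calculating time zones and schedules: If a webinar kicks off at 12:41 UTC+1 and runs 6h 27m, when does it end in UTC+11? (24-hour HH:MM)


Start: 12:41 in UTC+1
Step 1 - add duration:
  minutes: 41 + 27 = 68 (carry 1h)
  hours: 12 + 6 + 1 = 19
  end in UTC+1: 19:08
Step 2 - convert UTC+1 -> UTC+11:
  offset difference: 11 - (1) = 10 hours
  19 + (10) = 29 -> mod 24 = 5
Result: 05:08 in UTC+11

05:08


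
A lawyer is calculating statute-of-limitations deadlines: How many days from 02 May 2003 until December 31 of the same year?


Start: May 02, 2003
End: December 31, 2003
Days left in May: 29
June: 30
July: 31
August: 31
September: 30
... plus remaining months
Sum of remaining months: 214
Total: 29 + 214 = 243

243


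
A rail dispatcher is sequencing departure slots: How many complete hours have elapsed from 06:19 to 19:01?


Start: 06:19
End: 19:01
Hour difference: 19 - 6 = 13 hours
Minute difference: 1 - 19 = -18 minutes
Total minutes: 762
Complete hours: 762 / 60 = 12 (remainder 42)

12


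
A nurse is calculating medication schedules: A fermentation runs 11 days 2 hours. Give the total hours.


Days: 11
Extra hours: 2
Hours per day: 24
Days to hours: 11 x 24 = 264
Total: 264 + 2 = 266

266


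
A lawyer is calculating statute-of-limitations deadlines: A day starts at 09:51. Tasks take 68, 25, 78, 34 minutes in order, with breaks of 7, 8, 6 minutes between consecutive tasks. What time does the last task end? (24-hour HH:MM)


Start: 09:51 = 591 min from midnight
  after task 1 (68 min): 10:59
  after break (7 min): 11:06
  after task 2 (25 min): 11:31
  after break (8 min): 11:39
  after task 3 (78 min): 12:57
  after break (6 min): 13:03
  after task 4 (34 min): 13:37
Total elapsed: 226 minutes
End time: 13:37

13:37


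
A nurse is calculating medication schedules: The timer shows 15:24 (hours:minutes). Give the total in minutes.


Hours: 15
Minutes: 24
Convert hours to minutes: 15 x 60 = 900
Add remaining minutes: 900 + 24 = 924

924


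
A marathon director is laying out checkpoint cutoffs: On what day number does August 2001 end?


Month: August
Year: 2001
August is a 31-day month
Total: 31 days

31


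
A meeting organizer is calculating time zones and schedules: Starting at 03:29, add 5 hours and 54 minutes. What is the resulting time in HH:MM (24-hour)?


Start time: 03:29
Adding: 5 hours 54 minutes
Minutes: 29 + 54 = 83
Minute overflow: 83 >= 60, so carry 1 hour, minutes = 23
Hours: 3 + 5 + 1 = 9
Result: 09:23

09:23


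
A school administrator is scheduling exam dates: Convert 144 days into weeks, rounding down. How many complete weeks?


Total days: 144
Days per week: 7
Division: 144 / 7 = 20 remainder 4
Complete weeks: 20
Remaining days: 4

20


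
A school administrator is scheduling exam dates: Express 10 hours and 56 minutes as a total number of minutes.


Hours: 10
Extra minutes: 56
Minutes per hour: 60
Hours to minutes: 10 x 60 = 600
Total: 600 + 56 = 656

656


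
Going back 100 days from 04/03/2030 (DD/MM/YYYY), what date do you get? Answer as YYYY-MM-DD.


Start: 2030-03-04
Subtracting 100 days
Days already passed in March: 4
After going back through March: 96 more days to subtract
February 2030: 28 days, 68 remaining
January 2030: 31 days, 37 remaining
December 2029: 31 days, 6 remaining
November 2029 has 30 days, need 6
Result: 2029-11-24

2029-11-24


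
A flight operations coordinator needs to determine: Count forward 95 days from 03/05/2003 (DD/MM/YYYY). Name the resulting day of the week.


Start: 2003-05-03 (Saturday)
Step 1 - find target date: add 95 days
  2003-05-03 + 95 days = 2003-08-06
Step 2 - day of week:
  95 mod 7 = 4
  Saturday + 4 days -> Wednesday
Result: Wednesday (2003-08-06)

Wednesday


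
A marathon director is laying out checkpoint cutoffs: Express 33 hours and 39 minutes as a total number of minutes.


Hours: 33
Extra minutes: 39
Minutes per hour: 60
Hours to minutes: 33 x 60 = 1980
Total: 1980 + 39 = 2019

2019


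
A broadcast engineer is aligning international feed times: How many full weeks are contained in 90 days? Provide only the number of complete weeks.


Total days: 90
Days per week: 7
Division: 90 / 7 = 12 remainder 6
Complete weeks: 12
Remaining days: 6

12


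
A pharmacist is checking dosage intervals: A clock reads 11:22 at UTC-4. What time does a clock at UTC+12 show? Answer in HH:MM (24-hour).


Local time: 11:22 at UTC-4 (offset -4h)
Target zone: UTC+12 (offset 12h)
Difference: 12 - (-4) = 16 hours
Calculation: 11 + (16) = 27
Wraparound: (27) mod 24 = 3
Result: 03:22

03:22


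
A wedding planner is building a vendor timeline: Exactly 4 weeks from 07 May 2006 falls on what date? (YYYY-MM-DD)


Start: 2006-05-07
Weeks to add: 4
Convert to days: 4 x 7 = 28 days
Add 28 days to 2006-05-07
Result: 2006-06-04

2006-06-04


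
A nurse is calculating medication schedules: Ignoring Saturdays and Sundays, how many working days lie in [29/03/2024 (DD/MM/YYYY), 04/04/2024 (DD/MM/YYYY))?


Start: 2024-03-29 (Friday)
End (exclusive): 2024-04-04 (Thursday)
Total calendar days: 6
Full weeks: 6 // 7 = 0 -> 0 weekdays
Remaining 6 days starting on Friday:
  Fri(w), Sat(-), Sun(-), Mon(w), Tue(w), Wed(w) -> 4 weekdays
Total business days: 0 + 4 = 4

4


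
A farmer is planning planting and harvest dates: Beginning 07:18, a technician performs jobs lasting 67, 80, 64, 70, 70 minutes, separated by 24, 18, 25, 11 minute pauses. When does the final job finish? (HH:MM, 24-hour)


Start: 07:18 = 438 min from midnight
  after task 1 (67 min): 08:25
  after break (24 min): 08:49
  after task 2 (80 min): 10:09
  after break (18 min): 10:27
  after task 3 (64 min): 11:31
  after break (25 min): 11:56
  after task 4 (70 min): 13:06
  after break (11 min): 13:17
  after task 5 (70 min): 14:27
Total elapsed: 429 minutes
End time: 14:27

14:27


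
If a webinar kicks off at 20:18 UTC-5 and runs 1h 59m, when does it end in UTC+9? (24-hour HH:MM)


Start: 20:18 in UTC-5
Step 1 - add duration:
  minutes: 18 + 59 = 77 (carry 1h)
  hours: 20 + 1 + 1 = 22
  end in UTC-5: 22:17
Step 2 - convert UTC-5 -> UTC+9:
  offset difference: 9 - (-5) = 14 hours
  22 + (14) = 36 -> mod 24 = 12
Result: 12:17 in UTC+9

12:17


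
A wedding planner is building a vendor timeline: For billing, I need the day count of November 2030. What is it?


Month: November
Year: 2030
November is a 30-day month
Total: 30 days

30


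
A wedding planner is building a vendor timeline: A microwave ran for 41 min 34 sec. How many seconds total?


Minutes: 41
Extra seconds: 34
Seconds per minute: 60
Minutes to seconds: 41 x 60 = 2460
Total: 2460 + 34 = 2494

2494


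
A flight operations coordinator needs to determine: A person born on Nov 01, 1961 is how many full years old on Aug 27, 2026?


Birth: 1961-11-01
Reference: 2026-08-27
Year difference: 2026 - 1961 = 65
Has birthday (11-01) occurred by 08-27? No
Birthday not yet reached this year -> subtract 1
Age in full years: 64

64


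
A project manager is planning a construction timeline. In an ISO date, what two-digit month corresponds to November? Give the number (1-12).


Calendar month order:
10. October
11. November <--
12. December
November is month number 11

11


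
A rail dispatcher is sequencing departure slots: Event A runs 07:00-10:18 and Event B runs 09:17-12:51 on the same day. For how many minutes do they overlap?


Interval A: [420, 618] minutes from midnight
Interval B: [557, 771] minutes from midnight
Overlap start = max(420, 557) = 557
Overlap end = min(618, 771) = 618
Overlap = 618 - 557 = 61 minutes

61


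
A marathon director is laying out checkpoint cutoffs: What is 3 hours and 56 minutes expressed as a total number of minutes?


Hours: 3
Minutes: 56
Convert hours to minutes: 3 x 60 = 180
Add remaining minutes: 180 + 56 = 236

236


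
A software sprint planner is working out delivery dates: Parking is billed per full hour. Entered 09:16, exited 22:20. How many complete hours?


Start: 09:16
End: 22:20
Hour difference: 22 - 9 = 13 hours
Minute difference: 20 - 16 = 4 minutes
Total minutes: 784
Complete hours: 784 / 60 = 13 (remainder 4)

13


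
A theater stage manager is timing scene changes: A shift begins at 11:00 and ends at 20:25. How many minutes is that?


Start time: 11:00 = 660 minutes from midnight
End time: 20:25 = 1225 minutes from midnight
Difference: 1225 - 660 = 565 minutes
That is 9 hours and 25 minutes

565


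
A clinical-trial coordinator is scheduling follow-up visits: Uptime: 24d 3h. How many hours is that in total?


Days: 24
Extra hours: 3
Hours per day: 24
Days to hours: 24 x 24 = 576
Total: 576 + 3 = 579

579


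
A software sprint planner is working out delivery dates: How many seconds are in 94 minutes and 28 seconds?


Minutes: 94
Seconds: 28
Convert minutes to seconds: 94 x 60 = 5640
Add remaining seconds: 5640 + 28 = 5668

5668


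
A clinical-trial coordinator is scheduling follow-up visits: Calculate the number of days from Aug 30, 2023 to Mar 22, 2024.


Start date: 2023-08-30
End date: 2024-03-22
Aug 2023: +2 days
Sep 2023: +30 days
Oct 2023: +31 days
... (5 more months)
Total: 205 days

205


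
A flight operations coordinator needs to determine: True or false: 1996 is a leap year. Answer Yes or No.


Year: 1996
Divisible by 4? 1996 / 4 = 499.0 -> Yes
Divisible by 100? 1996 / 100 = 19.96 -> No
Divisible by 4 but not 100, so it IS a leap year

Yes


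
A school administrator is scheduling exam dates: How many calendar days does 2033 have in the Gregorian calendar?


Year: 2033
Check leap year rules:
Divisible by 4? No
2033 is not a leap year
Days: 365

365


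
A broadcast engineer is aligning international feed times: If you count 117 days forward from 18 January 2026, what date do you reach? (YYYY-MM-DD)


Start: 2026-01-18
Adding 117 days
Days remaining in January: 13
After January: 104 days still to add
February 2026: 28 days, 76 remaining
March 2026: 31 days, 45 remaining
April 2026: 30 days, 15 remaining
May 2026 has 31 days, need 15
Result: 2026-05-15

2026-05-15


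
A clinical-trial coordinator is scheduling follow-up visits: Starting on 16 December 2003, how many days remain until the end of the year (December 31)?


Start: December 16, 2003
End: December 31, 2003
Days left in December: 15
Total: 15 days

15


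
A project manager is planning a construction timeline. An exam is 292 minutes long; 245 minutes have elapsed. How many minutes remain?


Total budget: 292 minutes
Time used: 245 minutes
Remaining: 292 - 245 = 47 minutes
Percent used: 83.9%
Percent remaining: 16.1%

47


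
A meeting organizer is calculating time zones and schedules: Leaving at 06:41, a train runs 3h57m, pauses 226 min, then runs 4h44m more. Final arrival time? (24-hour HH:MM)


Depart: 06:41
Leg 1: +237 min -> 10:38
Layover: +226 min -> 14:24
Leg 2: +284 min -> 19:08
Total travel: 747 minutes = 12h 27m
Arrival: 19:08

19:08


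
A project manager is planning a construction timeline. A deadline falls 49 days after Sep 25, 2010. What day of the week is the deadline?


Start: 2010-09-25 (Saturday)
Step 1 - find target date: add 49 days
  2010-09-25 + 49 days = 2010-11-13
Step 2 - day of week:
  49 mod 7 = 0
  Saturday + 0 days -> Saturday
Result: Saturday (2010-11-13)

Saturday


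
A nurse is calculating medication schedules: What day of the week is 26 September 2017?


Date: 2017-09-26
January 1, 2017 is a Sunday
Day of year: 269
Offset from Jan 1: 268 days
268 mod 7 = 2
Result: Tuesday

Tuesday


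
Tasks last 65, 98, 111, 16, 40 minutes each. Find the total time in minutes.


Durations: 65, 98, 111, 16, 40
Running sum: 65
+ 98 = 163
+ 111 = 274
+ 16 = 290
+ 40 = 330
Total duration: 330 minutes
That is 5 hours and 30 minutes

330


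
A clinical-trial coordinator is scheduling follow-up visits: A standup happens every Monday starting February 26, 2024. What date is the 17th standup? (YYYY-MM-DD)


First occurrence: 2024-02-26 (occurrence 1)
Each occurrence is 7 days after the previous.
Occurrence 17 is 16 weeks after the first.
16 weeks = 112 days
2024-02-26 + 112 days = 2024-06-17

2024-06-17


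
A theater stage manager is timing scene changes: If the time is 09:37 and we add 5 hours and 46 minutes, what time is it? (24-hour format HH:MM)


Start time: 09:37
Adding: 5 hours 46 minutes
Minutes: 37 + 46 = 83
Minute overflow: 83 >= 60, so carry 1 hour, minutes = 23
Hours: 9 + 5 + 1 = 15
Result: 15:23

15:23


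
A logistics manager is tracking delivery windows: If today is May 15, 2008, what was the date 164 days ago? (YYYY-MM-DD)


Start: 2008-05-15
Subtracting 164 days
Days already passed in May: 15
After going back through May: 149 more days to subtract
April 2008: 30 days, 119 remaining
March 2008: 31 days, 88 remaining
February 2008: 29 days, 59 remaining
January 2008: 31 days, 28 remaining
Result: 2007-12-03

2007-12-03


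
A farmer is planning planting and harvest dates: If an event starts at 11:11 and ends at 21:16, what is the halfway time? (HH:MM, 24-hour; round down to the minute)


Start time: 11:11 = 671 minutes from midnight
End time: 21:16 = 1276 minutes from midnight
Sum: 671 + 1276 = 1947
Midpoint: 1947 / 2 = 973 minutes
Convert: 973 / 60 = 16 hours, 13 minutes
Result: 16:13

16:13


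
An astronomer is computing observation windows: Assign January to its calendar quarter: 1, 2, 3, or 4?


Month: January (month 1)
Q1: January-March (months 1-3)
Q2: April-June (months 4-6)
Q3: July-September (months 7-9)
Q4: October-December (months 10-12)
Month 1 falls in Q1

1


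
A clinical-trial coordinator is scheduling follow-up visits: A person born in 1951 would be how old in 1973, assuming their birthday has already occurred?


Birth year: 1951
Current year: 1973
Age = current year - birth year
Age = 1973 - 1951 = 22

22


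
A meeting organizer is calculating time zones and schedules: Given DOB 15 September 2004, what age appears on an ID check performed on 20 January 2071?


Birth: 2004-09-15
Reference: 2071-01-20
Year difference: 2071 - 2004 = 67
Has birthday (09-15) occurred by 01-20? No
Birthday not yet reached this year -> subtract 1
Age in full years: 66

66


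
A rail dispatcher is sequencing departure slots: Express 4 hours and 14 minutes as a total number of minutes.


Hours: 4
Extra minutes: 14
Minutes per hour: 60
Hours to minutes: 4 x 60 = 240
Total: 240 + 14 = 254

254


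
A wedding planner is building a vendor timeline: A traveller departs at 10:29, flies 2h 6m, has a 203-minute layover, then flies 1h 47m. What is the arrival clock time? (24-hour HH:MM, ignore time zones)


Depart: 10:29
Leg 1: +126 min -> 12:35
Layover: +203 min -> 15:58
Leg 2: +107 min -> 17:45
Total travel: 436 minutes = 7h 16m
Arrival: 17:45

17:45


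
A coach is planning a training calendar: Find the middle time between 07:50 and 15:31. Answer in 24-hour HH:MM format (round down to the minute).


Start time: 07:50 = 470 minutes from midnight
End time: 15:31 = 931 minutes from midnight
Sum: 470 + 931 = 1401
Midpoint: 1401 / 2 = 700 minutes
Convert: 700 / 60 = 11 hours, 40 minutes
Result: 11:40

11:40


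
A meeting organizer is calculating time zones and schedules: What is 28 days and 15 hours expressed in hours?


Days: 28
Extra hours: 15
Hours per day: 24
Days to hours: 28 x 24 = 672
Total: 672 + 15 = 687

687


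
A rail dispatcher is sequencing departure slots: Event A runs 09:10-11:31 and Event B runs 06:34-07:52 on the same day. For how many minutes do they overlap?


Interval A: [550, 691] minutes from midnight
Interval B: [394, 472] minutes from midnight
Overlap start = max(550, 394) = 550
Overlap end = min(691, 472) = 472
End <= start, so the intervals do not overlap: 0 minutes

0


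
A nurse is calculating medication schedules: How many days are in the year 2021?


Year: 2021
Check leap year rules:
Divisible by 4? No
2021 is not a leap year
Days: 365

365


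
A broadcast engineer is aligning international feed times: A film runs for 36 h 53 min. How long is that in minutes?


Hours: 36
Minutes: 53
Convert hours to minutes: 36 x 60 = 2160
Add remaining minutes: 2160 + 53 = 2213

2213


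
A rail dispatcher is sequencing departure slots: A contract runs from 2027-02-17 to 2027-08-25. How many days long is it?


Start date: 2027-02-17
End date: 2027-08-25
Feb 2027: +12 days
Mar 2027: +31 days
Apr 2027: +30 days
... (4 more months)
Total: 189 days

189


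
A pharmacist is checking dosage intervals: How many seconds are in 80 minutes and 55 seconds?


Minutes: 80
Extra seconds: 55
Seconds per minute: 60
Minutes to seconds: 80 x 60 = 4800
Total: 4800 + 55 = 4855

4855


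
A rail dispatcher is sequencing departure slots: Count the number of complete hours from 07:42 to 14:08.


Start: 07:42
End: 14:08
Hour difference: 14 - 7 = 7 hours
Minute difference: 8 - 42 = -34 minutes
Total minutes: 386
Complete hours: 386 / 60 = 6 (remainder 26)

6


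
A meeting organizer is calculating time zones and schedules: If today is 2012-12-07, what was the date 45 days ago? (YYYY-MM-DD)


Start: 2012-12-07
Subtracting 45 days
Days already passed in December: 7
After going back through December: 38 more days to subtract
November 2012: 30 days, 8 remaining
October 2012 has 31 days, need 8
Result: 2012-10-23

2012-10-23


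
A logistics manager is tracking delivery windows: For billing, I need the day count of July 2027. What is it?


Month: July
Year: 2027
July is a 31-day month
Total: 31 days

31


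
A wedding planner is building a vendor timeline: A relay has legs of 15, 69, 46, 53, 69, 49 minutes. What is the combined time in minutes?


Durations: 15, 69, 46, 53, 69, 49
Running sum: 15
+ 69 = 84
+ 46 = 130
+ 53 = 183
+ 69 = 252
+ 49 = 301
Total duration: 301 minutes
That is 5 hours and 1 minutes

301


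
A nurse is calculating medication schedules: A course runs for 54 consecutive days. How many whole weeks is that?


Total days: 54
Days per week: 7
Division: 54 / 7 = 7 remainder 5
Complete weeks: 7
Remaining days: 5

7


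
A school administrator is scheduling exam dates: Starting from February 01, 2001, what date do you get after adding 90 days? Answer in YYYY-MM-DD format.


Start: 2001-02-01
Adding 90 days
Days remaining in February: 27
After February: 63 days still to add
March 2001: 31 days, 32 remaining
April 2001: 30 days, 2 remaining
May 2001 has 31 days, need 2
Result: 2001-05-02

2001-05-02


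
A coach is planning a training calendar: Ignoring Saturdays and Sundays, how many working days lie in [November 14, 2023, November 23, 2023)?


Start: 2023-11-14 (Tuesday)
End (exclusive): 2023-11-23 (Thursday)
Total calendar days: 9
Full weeks: 9 // 7 = 1 -> 5 weekdays
Remaining 2 days starting on Tuesday:
  Tue(w), Wed(w) -> 2 weekdays
Total business days: 5 + 2 = 7

7


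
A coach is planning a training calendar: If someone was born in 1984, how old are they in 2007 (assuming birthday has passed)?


Birth year: 1984
Current year: 2007
Age = current year - birth year
Age = 2007 - 1984 = 23

23


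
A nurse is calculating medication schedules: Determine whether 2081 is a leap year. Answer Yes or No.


Year: 2081
Divisible by 4? 2081 / 4 = 520.25 -> No
Not divisible by 4, so NOT a leap year

No


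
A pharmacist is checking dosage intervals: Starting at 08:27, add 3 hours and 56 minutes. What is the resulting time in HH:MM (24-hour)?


Start time: 08:27
Adding: 3 hours 56 minutes
Minutes: 27 + 56 = 83
Minute overflow: 83 >= 60, so carry 1 hour, minutes = 23
Hours: 8 + 3 + 1 = 12
Result: 12:23

12:23


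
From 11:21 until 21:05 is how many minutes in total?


Start time: 11:21 = 681 minutes from midnight
End time: 21:05 = 1265 minutes from midnight
Difference: 1265 - 681 = 584 minutes
That is 9 hours and 44 minutes

584


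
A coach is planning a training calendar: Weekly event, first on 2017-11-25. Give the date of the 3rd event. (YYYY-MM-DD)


First occurrence: 2017-11-25 (occurrence 1)
Each occurrence is 7 days after the previous.
Occurrence 3 is 2 weeks after the first.
2 weeks = 14 days
2017-11-25 + 14 days = 2017-12-09

2017-12-09


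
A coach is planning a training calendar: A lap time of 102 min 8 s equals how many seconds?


Minutes: 102
Seconds: 8
Convert minutes to seconds: 102 x 60 = 6120
Add remaining seconds: 6120 + 8 = 6128

6128


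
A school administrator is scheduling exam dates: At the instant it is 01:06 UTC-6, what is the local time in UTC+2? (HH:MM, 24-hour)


Local time: 01:06 at UTC-6 (offset -6h)
Target zone: UTC+2 (offset 2h)
Difference: 2 - (-6) = 8 hours
Calculation: 1 + (8) = 9
Result: 09:06

09:06


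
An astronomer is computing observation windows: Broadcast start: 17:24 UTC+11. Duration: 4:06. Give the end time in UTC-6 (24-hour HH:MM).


Start: 17:24 in UTC+11
Step 1 - add duration:
  minutes: 24 + 6 = 30
  hours: 17 + 4 + 0 = 21
  end in UTC+11: 21:30
Step 2 - convert UTC+11 -> UTC-6:
  offset difference: -6 - (11) = -17 hours
  21 + (-17) = 4 -> mod 24 = 4
Result: 04:30 in UTC-6

04:30


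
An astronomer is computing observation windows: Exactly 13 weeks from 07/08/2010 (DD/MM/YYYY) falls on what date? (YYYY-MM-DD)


Start: 2010-08-07
Weeks to add: 13
Convert to days: 13 x 7 = 91 days
Add 91 days to 2010-08-07
Result: 2010-11-06

2010-11-06


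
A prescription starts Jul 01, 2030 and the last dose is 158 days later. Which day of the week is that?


Start: 2030-07-01 (Monday)
Step 1 - find target date: add 158 days
  2030-07-01 + 158 days = 2030-12-06
Step 2 - day of week:
  158 mod 7 = 4
  Monday + 4 days -> Friday
Result: Friday (2030-12-06)

Friday


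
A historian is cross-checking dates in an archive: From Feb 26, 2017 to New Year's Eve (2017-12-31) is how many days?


Start: February 26, 2017
End: December 31, 2017
Days left in February: 2
March: 31
April: 30
May: 31
June: 30
... plus remaining months
Sum of remaining months: 306
Total: 2 + 306 = 308

308


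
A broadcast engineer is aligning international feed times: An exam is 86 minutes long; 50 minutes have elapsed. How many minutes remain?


Total budget: 86 minutes
Time used: 50 minutes
Remaining: 86 - 50 = 36 minutes
Percent used: 58.1%
Percent remaining: 41.9%

36


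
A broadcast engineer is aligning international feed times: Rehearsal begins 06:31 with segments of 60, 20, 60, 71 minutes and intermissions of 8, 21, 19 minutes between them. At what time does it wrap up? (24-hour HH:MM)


Start: 06:31 = 391 min from midnight
  after task 1 (60 min): 07:31
  after break (8 min): 07:39
  after task 2 (20 min): 07:59
  after break (21 min): 08:20
  after task 3 (60 min): 09:20
  after break (19 min): 09:39
  after task 4 (71 min): 10:50
Total elapsed: 259 minutes
End time: 10:50

10:50


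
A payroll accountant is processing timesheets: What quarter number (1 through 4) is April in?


Month: April (month 4)
Q1: January-March (months 1-3)
Q2: April-June (months 4-6)
Q3: July-September (months 7-9)
Q4: October-December (months 10-12)
Month 4 falls in Q2

2


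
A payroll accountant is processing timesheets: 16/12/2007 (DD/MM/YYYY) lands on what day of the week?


Date: 2007-12-16
January 1, 2007 is a Monday
Day of year: 350
Offset from Jan 1: 349 days
349 mod 7 = 6
Result: Sunday

Sunday


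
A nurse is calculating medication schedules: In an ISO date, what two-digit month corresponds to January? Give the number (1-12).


Calendar month order:
1. January <--
2. February
January is month number 1

1


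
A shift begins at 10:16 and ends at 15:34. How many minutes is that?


Start time: 10:16 = 616 minutes from midnight
End time: 15:34 = 934 minutes from midnight
Difference: 934 - 616 = 318 minutes
That is 5 hours and 18 minutes

318


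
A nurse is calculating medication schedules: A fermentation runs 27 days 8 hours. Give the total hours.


Days: 27
Extra hours: 8
Hours per day: 24
Days to hours: 27 x 24 = 648
Total: 648 + 8 = 656

656


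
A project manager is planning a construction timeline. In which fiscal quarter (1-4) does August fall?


Month: August (month 8)
Q1: January-March (months 1-3)
Q2: April-June (months 4-6)
Q3: July-September (months 7-9)
Q4: October-December (months 10-12)
Month 8 falls in Q3

3


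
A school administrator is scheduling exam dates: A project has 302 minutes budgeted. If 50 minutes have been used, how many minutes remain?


Total budget: 302 minutes
Time used: 50 minutes
Remaining: 302 - 50 = 252 minutes
Percent used: 16.6%
Percent remaining: 83.4%

252


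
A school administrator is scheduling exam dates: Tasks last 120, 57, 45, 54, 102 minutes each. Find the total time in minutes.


Durations: 120, 57, 45, 54, 102
Running sum: 120
+ 57 = 177
+ 45 = 222
+ 54 = 276
+ 102 = 378
Total duration: 378 minutes
That is 6 hours and 18 minutes

378


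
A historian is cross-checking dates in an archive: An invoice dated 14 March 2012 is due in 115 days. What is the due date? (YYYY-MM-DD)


Start: 2012-03-14
Adding 115 days
Days remaining in March: 17
After March: 98 days still to add
April 2012: 30 days, 68 remaining
May 2012: 31 days, 37 remaining
June 2012: 30 days, 7 remaining
July 2012 has 31 days, need 7
Result: 2012-07-07

2012-07-07


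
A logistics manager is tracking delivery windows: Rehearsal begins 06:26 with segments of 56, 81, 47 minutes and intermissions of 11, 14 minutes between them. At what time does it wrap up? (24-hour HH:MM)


Start: 06:26 = 386 min from midnight
  after task 1 (56 min): 07:22
  after break (11 min): 07:33
  after task 2 (81 min): 08:54
  after break (14 min): 09:08
  after task 3 (47 min): 09:55
Total elapsed: 209 minutes
End time: 09:55

09:55


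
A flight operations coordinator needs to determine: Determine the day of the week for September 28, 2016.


Date: 2016-09-28
January 1, 2016 is a Friday
Day of year: 272
Offset from Jan 1: 271 days
271 mod 7 = 5
Result: Wednesday

Wednesday


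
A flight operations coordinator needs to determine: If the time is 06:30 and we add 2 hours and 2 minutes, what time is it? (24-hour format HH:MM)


Start time: 06:30
Adding: 2 hours 2 minutes
Minutes: 30 + 2 = 32
Hours: 6 + 2 + 0 = 8
Result: 08:32

08:32


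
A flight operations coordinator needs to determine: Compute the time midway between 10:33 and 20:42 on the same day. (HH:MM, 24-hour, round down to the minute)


Start time: 10:33 = 633 minutes from midnight
End time: 20:42 = 1242 minutes from midnight
Sum: 633 + 1242 = 1875
Midpoint: 1875 / 2 = 937 minutes
Convert: 937 / 60 = 15 hours, 37 minutes
Result: 15:37

15:37


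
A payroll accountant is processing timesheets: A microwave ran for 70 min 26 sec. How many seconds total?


Minutes: 70
Extra seconds: 26
Seconds per minute: 60
Minutes to seconds: 70 x 60 = 4200
Total: 4200 + 26 = 4226

4226


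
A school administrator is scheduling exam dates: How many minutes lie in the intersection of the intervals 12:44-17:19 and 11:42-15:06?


Interval A: [764, 1039] minutes from midnight
Interval B: [702, 906] minutes from midnight
Overlap start = max(764, 702) = 764
Overlap end = min(1039, 906) = 906
Overlap = 906 - 764 = 142 minutes

142


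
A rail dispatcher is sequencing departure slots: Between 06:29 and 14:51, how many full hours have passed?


Start: 06:29
End: 14:51
Hour difference: 14 - 6 = 8 hours
Minute difference: 51 - 29 = 22 minutes
Total minutes: 502
Complete hours: 502 / 60 = 8 (remainder 22)

8


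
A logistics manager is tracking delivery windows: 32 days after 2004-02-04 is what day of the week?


Start: 2004-02-04 (Wednesday)
Step 1 - find target date: add 32 days
  2004-02-04 + 32 days = 2004-03-07
Step 2 - day of week:
  32 mod 7 = 4
  Wednesday + 4 days -> Sunday
Result: Sunday (2004-03-07)

Sunday


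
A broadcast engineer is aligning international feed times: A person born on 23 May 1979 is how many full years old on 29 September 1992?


Birth: 1979-05-23
Reference: 1992-09-29
Year difference: 1992 - 1979 = 13
Has birthday (05-23) occurred by 09-29? Yes
Age in full years: 13

13


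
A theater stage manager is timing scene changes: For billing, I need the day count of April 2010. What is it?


Month: April
Year: 2010
April is a 30-day month
Total: 30 days

30


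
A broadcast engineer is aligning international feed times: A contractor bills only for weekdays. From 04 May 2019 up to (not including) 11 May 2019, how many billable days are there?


Start: 2019-05-04 (Saturday)
End (exclusive): 2019-05-11 (Saturday)
Total calendar days: 7
Full weeks: 7 // 7 = 1 -> 5 weekdays
Remaining 0 days starting on Saturday:
Total business days: 5 + 0 = 5

5


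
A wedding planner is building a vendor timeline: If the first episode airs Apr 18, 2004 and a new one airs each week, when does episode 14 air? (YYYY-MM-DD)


First occurrence: 2004-04-18 (occurrence 1)
Each occurrence is 7 days after the previous.
Occurrence 14 is 13 weeks after the first.
13 weeks = 91 days
2004-04-18 + 91 days = 2004-07-18

2004-07-18


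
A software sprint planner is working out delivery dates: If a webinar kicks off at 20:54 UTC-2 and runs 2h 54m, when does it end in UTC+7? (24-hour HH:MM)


Start: 20:54 in UTC-2
Step 1 - add duration:
  minutes: 54 + 54 = 108 (carry 1h)
  hours: 20 + 2 + 1 = 23
  end in UTC-2: 23:48
Step 2 - convert UTC-2 -> UTC+7:
  offset difference: 7 - (-2) = 9 hours
  23 + (9) = 32 -> mod 24 = 8
Result: 08:48 in UTC+7

08:48


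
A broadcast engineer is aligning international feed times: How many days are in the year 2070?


Year: 2070
Check leap year rules:
Divisible by 4? No
2070 is not a leap year
Days: 365

365


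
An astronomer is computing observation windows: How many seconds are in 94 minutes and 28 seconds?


Minutes: 94
Seconds: 28
Convert minutes to seconds: 94 x 60 = 5640
Add remaining seconds: 5640 + 28 = 5668

5668


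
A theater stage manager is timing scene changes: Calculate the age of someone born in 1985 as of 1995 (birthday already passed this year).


Birth year: 1985
Current year: 1995
Age = current year - birth year
Age = 1995 - 1985 = 10

10


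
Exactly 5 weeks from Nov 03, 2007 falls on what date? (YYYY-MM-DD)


Start: 2007-11-03
Weeks to add: 5
Convert to days: 5 x 7 = 35 days
Add 35 days to 2007-11-03
Result: 2007-12-08

2007-12-08


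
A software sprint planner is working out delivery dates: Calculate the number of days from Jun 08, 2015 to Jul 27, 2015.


Start date: 2015-06-08
End date: 2015-07-27
Jun 2015: +23 days
Jul 2015: +26 days
Total: 49 days

49


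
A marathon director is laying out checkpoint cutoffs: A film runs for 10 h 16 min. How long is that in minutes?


Hours: 10
Minutes: 16
Convert hours to minutes: 10 x 60 = 600
Add remaining minutes: 600 + 16 = 616

616


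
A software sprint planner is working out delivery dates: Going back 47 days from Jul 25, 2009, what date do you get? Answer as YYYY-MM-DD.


Start: 2009-07-25
Subtracting 47 days
Days already passed in July: 25
After going back through July: 22 more days to subtract
June 2009 has 30 days, need 22
Result: 2009-06-08

2009-06-08


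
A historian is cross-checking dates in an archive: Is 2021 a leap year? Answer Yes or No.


Year: 2021
Divisible by 4? 2021 / 4 = 505.25 -> No
Not divisible by 4, so NOT a leap year

No


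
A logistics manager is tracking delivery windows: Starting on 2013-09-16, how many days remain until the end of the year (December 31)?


Start: September 16, 2013
End: December 31, 2013
Days left in September: 14
October: 31
November: 30
December: 31
Sum of remaining months: 92
Total: 14 + 92 = 106

106


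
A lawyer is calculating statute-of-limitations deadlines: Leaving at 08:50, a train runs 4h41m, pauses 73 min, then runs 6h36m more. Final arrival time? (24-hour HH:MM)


Depart: 08:50
Leg 1: +281 min -> 13:31
Layover: +73 min -> 14:44
Leg 2: +396 min -> 21:20
Total travel: 750 minutes = 12h 30m
Arrival: 21:20

21:20


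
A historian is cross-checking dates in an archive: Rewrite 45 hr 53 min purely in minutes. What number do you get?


Hours: 45
Extra minutes: 53
Minutes per hour: 60
Hours to minutes: 45 x 60 = 2700
Total: 2700 + 53 = 2753

2753


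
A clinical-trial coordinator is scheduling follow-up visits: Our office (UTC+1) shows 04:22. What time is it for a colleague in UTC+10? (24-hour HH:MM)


Local time: 04:22 at UTC+1 (offset 1h)
Target zone: UTC+10 (offset 10h)
Difference: 10 - (1) = 9 hours
Calculation: 4 + (9) = 13
Result: 13:22

13:22


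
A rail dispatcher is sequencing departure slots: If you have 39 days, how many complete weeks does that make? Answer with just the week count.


Total days: 39
Days per week: 7
Division: 39 / 7 = 5 remainder 4
Complete weeks: 5
Remaining days: 4

5


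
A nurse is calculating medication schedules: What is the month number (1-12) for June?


Calendar month order:
5. May
6. June <--
7. July
June is month number 6

6


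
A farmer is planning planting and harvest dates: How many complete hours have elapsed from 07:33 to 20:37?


Start: 07:33
End: 20:37
Hour difference: 20 - 7 = 13 hours
Minute difference: 37 - 33 = 4 minutes
Total minutes: 784
Complete hours: 784 / 60 = 13 (remainder 4)

13


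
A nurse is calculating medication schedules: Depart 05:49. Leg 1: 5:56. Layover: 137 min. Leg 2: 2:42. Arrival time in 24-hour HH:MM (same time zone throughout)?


Depart: 05:49
Leg 1: +356 min -> 11:45
Layover: +137 min -> 14:02
Leg 2: +162 min -> 16:44
Total travel: 655 minutes = 10h 55m
Arrival: 16:44

16:44


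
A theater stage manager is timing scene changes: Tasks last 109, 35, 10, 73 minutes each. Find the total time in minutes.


Durations: 109, 35, 10, 73
Running sum: 109
+ 35 = 144
+ 10 = 154
+ 73 = 227
Total duration: 227 minutes
That is 3 hours and 47 minutes

227


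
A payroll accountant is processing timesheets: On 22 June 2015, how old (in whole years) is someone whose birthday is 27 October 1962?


Birth: 1962-10-27
Reference: 2015-06-22
Year difference: 2015 - 1962 = 53
Has birthday (10-27) occurred by 06-22? No
Birthday not yet reached this year -> subtract 1
Age in full years: 52

52


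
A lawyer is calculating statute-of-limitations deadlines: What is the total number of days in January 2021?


Month: January
Year: 2021
January is a 31-day month
Total: 31 days

31


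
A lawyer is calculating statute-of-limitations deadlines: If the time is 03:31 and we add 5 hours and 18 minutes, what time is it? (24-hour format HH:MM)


Start time: 03:31
Adding: 5 hours 18 minutes
Minutes: 31 + 18 = 49
Hours: 3 + 5 + 0 = 8
Result: 08:49

08:49


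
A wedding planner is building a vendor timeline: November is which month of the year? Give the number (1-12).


Calendar month order:
10. October
11. November <--
12. December
November is month number 11

11


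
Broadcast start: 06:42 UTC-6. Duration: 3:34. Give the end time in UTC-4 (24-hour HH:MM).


Start: 06:42 in UTC-6
Step 1 - add duration:
  minutes: 42 + 34 = 76 (carry 1h)
  hours: 6 + 3 + 1 = 10
  end in UTC-6: 10:16
Step 2 - convert UTC-6 -> UTC-4:
  offset difference: -4 - (-6) = 2 hours
  10 + (2) = 12 -> mod 24 = 12
Result: 12:16 in UTC-4

12:16


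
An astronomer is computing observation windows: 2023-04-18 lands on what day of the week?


Date: 2023-04-18
January 1, 2023 is a Sunday
Day of year: 108
Offset from Jan 1: 107 days
107 mod 7 = 2
Result: Tuesday

Tuesday


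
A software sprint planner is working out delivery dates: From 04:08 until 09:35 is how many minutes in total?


Start time: 04:08 = 248 minutes from midnight
End time: 09:35 = 575 minutes from midnight
Difference: 575 - 248 = 327 minutes
That is 5 hours and 27 minutes

327


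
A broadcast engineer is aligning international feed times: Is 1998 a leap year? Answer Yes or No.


Year: 1998
Divisible by 4? 1998 / 4 = 499.5 -> No
Not divisible by 4, so NOT a leap year

No


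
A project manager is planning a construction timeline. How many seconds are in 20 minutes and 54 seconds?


Minutes: 20
Extra seconds: 54
Seconds per minute: 60
Minutes to seconds: 20 x 60 = 1200
Total: 1200 + 54 = 1254

1254
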